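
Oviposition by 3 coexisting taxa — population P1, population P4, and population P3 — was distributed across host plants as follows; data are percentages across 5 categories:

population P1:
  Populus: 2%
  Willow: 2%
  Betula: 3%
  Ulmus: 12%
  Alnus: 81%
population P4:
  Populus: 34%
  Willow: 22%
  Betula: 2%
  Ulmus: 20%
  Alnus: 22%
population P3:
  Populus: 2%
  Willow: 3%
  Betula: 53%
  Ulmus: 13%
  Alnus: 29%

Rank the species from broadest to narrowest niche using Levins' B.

Convert percentages to proportions (divide by 100).
Σp_P1ᵢ² = 0.02² + 0.02² + 0.03² + 0.12² + 0.81² = 0.0004 + 0.0004 + 0.0009 + 0.0144 + 0.6561 = 0.6722
B_P1 = 1 / 0.6722 = 1.4877
Σp_P4ᵢ² = 0.34² + 0.22² + 0.02² + 0.20² + 0.22² = 0.1156 + 0.0484 + 0.0004 + 0.0400 + 0.0484 = 0.2528
B_P4 = 1 / 0.2528 = 3.9557
Σp_P3ᵢ² = 0.02² + 0.03² + 0.53² + 0.13² + 0.29² = 0.0004 + 0.0009 + 0.2809 + 0.0169 + 0.0841 = 0.3832
B_P3 = 1 / 0.3832 = 2.6096
Ranking by B (broadest → narrowest): population P4 (3.96) > population P3 (2.61) > population P1 (1.49)

population P4 > population P3 > population P1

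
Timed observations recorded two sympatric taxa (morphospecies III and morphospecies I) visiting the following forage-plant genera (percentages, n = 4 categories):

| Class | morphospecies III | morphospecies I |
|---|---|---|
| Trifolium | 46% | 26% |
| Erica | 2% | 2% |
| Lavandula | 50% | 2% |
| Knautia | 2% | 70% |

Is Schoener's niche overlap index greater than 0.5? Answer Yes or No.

No

Convert percentages to proportions (divide by 100).
Σ|p₁ᵢ − p₂ᵢ| = 0.20 + 0.00 + 0.48 + 0.68 = 1.36
D = 1 − ½ × 1.36 = 1 − 0.680 = 0.3200
D = 0.3200 < 0.5 → No.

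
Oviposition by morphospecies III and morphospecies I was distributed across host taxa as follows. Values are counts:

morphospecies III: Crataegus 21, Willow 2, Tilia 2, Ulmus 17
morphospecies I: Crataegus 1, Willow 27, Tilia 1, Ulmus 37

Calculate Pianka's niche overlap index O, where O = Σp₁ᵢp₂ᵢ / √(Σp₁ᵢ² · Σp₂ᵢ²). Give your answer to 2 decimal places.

Proportions for morphospecies III (n=42): 21/42=0.5000, 2/42=0.0476, 2/42=0.0476, 17/42=0.4048
Proportions for morphospecies I (n=66): 1/66=0.0152, 27/66=0.4091, 1/66=0.0152, 37/66=0.5606
Σ p₁ᵢp₂ᵢ = 0.007600 + 0.019473 + 0.000724 + 0.226931 = 0.254728
Σp_1ᵢ² = 0.5000² + 0.0476² + 0.0476² + 0.4048² = 0.250000 + 0.002266 + 0.002266 + 0.163863 = 0.418395
Σp_2ᵢ² = 0.0152² + 0.4091² + 0.0152² + 0.5606² = 0.000231 + 0.167363 + 0.000231 + 0.314272 = 0.482097
O = 0.254728 / √(0.418395 × 0.482097) = 0.254728 / 0.4491180 = 0.5672

0.57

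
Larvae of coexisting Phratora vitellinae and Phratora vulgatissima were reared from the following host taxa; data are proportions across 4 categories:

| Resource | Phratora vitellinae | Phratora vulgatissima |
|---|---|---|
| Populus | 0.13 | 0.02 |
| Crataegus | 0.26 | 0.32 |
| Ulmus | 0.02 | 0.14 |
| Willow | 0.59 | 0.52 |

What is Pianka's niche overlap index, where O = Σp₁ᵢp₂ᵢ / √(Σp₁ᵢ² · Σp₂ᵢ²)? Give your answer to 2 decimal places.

0.96

Σ p₁ᵢp₂ᵢ = 0.0026 + 0.0832 + 0.0028 + 0.3068 = 0.3954
Σp_1ᵢ² = 0.13² + 0.26² + 0.02² + 0.59² = 0.0169 + 0.0676 + 0.0004 + 0.3481 = 0.4330
Σp_2ᵢ² = 0.02² + 0.32² + 0.14² + 0.52² = 0.0004 + 0.1024 + 0.0196 + 0.2704 = 0.3928
O = 0.3954 / √(0.4330 × 0.3928) = 0.3954 / 0.41241 = 0.9588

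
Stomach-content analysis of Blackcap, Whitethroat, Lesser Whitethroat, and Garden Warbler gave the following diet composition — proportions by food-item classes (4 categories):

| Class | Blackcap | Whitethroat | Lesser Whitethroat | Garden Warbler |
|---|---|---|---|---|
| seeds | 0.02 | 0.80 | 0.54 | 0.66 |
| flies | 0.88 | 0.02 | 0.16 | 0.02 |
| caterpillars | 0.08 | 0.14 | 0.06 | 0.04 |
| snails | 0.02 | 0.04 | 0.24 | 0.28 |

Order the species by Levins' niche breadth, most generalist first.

Lesser Whitethroat > Garden Warbler > Whitethroat > Blackcap

Σp_Blacᵢ² = 0.02² + 0.88² + 0.08² + 0.02² = 0.0004 + 0.7744 + 0.0064 + 0.0004 = 0.7816
B_Blac = 1 / 0.7816 = 1.2794
Σp_Whitᵢ² = 0.80² + 0.02² + 0.14² + 0.04² = 0.6400 + 0.0004 + 0.0196 + 0.0016 = 0.6616
B_Whit = 1 / 0.6616 = 1.5115
Σp_Lessᵢ² = 0.54² + 0.16² + 0.06² + 0.24² = 0.2916 + 0.0256 + 0.0036 + 0.0576 = 0.3784
B_Less = 1 / 0.3784 = 2.6427
Σp_Gardᵢ² = 0.66² + 0.02² + 0.04² + 0.28² = 0.4356 + 0.0004 + 0.0016 + 0.0784 = 0.5160
B_Gard = 1 / 0.5160 = 1.9380
Ranking by B (broadest → narrowest): Lesser Whitethroat (2.64) > Garden Warbler (1.94) > Whitethroat (1.51) > Blackcap (1.28)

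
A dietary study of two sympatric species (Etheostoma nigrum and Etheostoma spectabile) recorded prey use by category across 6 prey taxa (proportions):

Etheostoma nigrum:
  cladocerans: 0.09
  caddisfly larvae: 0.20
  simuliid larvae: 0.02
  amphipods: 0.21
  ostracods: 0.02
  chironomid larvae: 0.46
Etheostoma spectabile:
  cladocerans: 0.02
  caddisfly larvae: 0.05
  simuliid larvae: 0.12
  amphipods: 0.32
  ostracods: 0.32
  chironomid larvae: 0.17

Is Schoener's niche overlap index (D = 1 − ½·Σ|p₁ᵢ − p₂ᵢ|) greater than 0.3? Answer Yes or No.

Yes

Σ|p₁ᵢ − p₂ᵢ| = 0.07 + 0.15 + 0.10 + 0.11 + 0.30 + 0.29 = 1.02
D = 1 − ½ × 1.02 = 1 − 0.510 = 0.4900
D = 0.4900 > 0.3 → Yes.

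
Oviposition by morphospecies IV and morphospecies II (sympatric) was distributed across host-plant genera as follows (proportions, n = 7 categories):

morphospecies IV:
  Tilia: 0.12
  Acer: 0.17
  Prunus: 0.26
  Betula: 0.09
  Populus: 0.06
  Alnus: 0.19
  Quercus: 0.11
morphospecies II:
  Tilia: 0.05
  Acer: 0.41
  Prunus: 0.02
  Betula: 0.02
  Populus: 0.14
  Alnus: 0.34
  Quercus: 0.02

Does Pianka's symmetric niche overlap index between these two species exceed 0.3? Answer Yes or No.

Σ p₁ᵢp₂ᵢ = 0.0060 + 0.0697 + 0.0052 + 0.0018 + 0.0084 + 0.0646 + 0.0022 = 0.1579
Σp_1ᵢ² = 0.12² + 0.17² + 0.26² + 0.09² + 0.06² + 0.19² + 0.11² = 0.0144 + 0.0289 + 0.0676 + 0.0081 + 0.0036 + 0.0361 + 0.0121 = 0.1708
Σp_2ᵢ² = 0.05² + 0.41² + 0.02² + 0.02² + 0.14² + 0.34² + 0.02² = 0.0025 + 0.1681 + 0.0004 + 0.0004 + 0.0196 + 0.1156 + 0.0004 = 0.3070
O = 0.1579 / √(0.1708 × 0.3070) = 0.1579 / 0.22899 = 0.6895
O = 0.6895 > 0.3 → Yes.

Yes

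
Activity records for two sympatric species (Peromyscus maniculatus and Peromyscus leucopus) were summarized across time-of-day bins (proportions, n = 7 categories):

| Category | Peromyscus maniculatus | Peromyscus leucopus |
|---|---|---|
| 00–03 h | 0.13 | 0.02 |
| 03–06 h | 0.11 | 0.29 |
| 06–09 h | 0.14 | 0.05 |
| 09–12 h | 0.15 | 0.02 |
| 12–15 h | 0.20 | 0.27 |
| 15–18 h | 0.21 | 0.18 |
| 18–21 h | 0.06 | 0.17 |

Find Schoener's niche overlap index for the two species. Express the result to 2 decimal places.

0.64

Σ|p₁ᵢ − p₂ᵢ| = 0.11 + 0.18 + 0.09 + 0.13 + 0.07 + 0.03 + 0.11 = 0.72
D = 1 − ½ × 0.72 = 1 − 0.360 = 0.6400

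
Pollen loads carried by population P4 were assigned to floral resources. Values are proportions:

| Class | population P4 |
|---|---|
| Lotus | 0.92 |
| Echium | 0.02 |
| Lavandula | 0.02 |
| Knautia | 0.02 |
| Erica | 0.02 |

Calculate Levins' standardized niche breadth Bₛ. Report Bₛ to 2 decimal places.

Σpᵢ² = 0.92² + 0.02² + 0.02² + 0.02² + 0.02² = 0.8464 + 0.0004 + 0.0004 + 0.0004 + 0.0004 = 0.8480
B = 1 / 0.8480 = 1.1792
Bₛ = (B − 1)/(n − 1) = (1.1792 − 1)/(5 − 1) = 0.1792/4 = 0.0448

0.04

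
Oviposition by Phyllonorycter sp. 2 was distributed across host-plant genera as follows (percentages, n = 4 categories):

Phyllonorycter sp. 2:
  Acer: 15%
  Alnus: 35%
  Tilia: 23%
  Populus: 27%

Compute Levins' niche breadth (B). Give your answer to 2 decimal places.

3.69

Convert percentages to proportions (divide by 100).
Σpᵢ² = 0.15² + 0.35² + 0.23² + 0.27² = 0.0225 + 0.1225 + 0.0529 + 0.0729 = 0.2708
B = 1 / 0.2708 = 3.6928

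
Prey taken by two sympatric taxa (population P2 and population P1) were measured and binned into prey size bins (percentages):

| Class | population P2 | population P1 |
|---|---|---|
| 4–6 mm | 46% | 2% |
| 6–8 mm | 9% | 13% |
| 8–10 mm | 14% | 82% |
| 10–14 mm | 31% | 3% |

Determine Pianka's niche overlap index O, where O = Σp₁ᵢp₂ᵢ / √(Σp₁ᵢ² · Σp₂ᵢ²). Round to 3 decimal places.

0.301

Convert percentages to proportions (divide by 100).
Σ p₁ᵢp₂ᵢ = 0.0092 + 0.0117 + 0.1148 + 0.0093 = 0.1450
Σp_1ᵢ² = 0.46² + 0.09² + 0.14² + 0.31² = 0.2116 + 0.0081 + 0.0196 + 0.0961 = 0.3354
Σp_2ᵢ² = 0.02² + 0.13² + 0.82² + 0.03² = 0.0004 + 0.0169 + 0.6724 + 0.0009 = 0.6906
O = 0.1450 / √(0.3354 × 0.6906) = 0.1450 / 0.481277 = 0.30128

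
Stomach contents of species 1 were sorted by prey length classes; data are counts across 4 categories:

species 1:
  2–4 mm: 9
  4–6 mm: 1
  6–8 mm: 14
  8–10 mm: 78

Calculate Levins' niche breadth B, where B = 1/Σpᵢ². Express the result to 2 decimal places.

1.64

Proportions for species 1 (n=102): 9/102=0.0882, 1/102=0.0098, 14/102=0.1373, 78/102=0.7647
Σpᵢ² = 0.0882² + 0.0098² + 0.1373² + 0.7647² = 0.007779 + 0.000096 + 0.018851 + 0.584766 = 0.611492
B = 1 / 0.611492 = 1.6353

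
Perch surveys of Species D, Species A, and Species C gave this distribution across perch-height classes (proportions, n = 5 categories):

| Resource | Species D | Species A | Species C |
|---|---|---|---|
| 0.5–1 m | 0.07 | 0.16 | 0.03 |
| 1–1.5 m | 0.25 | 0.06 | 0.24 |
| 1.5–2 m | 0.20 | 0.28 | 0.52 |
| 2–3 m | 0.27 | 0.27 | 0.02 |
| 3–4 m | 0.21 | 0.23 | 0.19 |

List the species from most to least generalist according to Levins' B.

Species D > Species A > Species C

Σp_Dᵢ² = 0.07² + 0.25² + 0.20² + 0.27² + 0.21² = 0.0049 + 0.0625 + 0.0400 + 0.0729 + 0.0441 = 0.2244
B_D = 1 / 0.2244 = 4.4563
Σp_Aᵢ² = 0.16² + 0.06² + 0.28² + 0.27² + 0.23² = 0.0256 + 0.0036 + 0.0784 + 0.0729 + 0.0529 = 0.2334
B_A = 1 / 0.2334 = 4.2845
Σp_Cᵢ² = 0.03² + 0.24² + 0.52² + 0.02² + 0.19² = 0.0009 + 0.0576 + 0.2704 + 0.0004 + 0.0361 = 0.3654
B_C = 1 / 0.3654 = 2.7367
Ranking by B (broadest → narrowest): Species D (4.46) > Species A (4.28) > Species C (2.74)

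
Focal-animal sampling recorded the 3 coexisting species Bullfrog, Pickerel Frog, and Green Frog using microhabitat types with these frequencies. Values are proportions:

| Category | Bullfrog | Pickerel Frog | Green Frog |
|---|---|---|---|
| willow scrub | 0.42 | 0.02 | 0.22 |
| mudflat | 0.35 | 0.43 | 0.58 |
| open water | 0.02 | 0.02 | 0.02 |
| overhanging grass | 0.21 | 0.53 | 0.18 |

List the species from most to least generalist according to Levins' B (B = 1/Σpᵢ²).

Σp_Bullᵢ² = 0.42² + 0.35² + 0.02² + 0.21² = 0.1764 + 0.1225 + 0.0004 + 0.0441 = 0.3434
B_Bull = 1 / 0.3434 = 2.9121
Σp_Pickᵢ² = 0.02² + 0.43² + 0.02² + 0.53² = 0.0004 + 0.1849 + 0.0004 + 0.2809 = 0.4666
B_Pick = 1 / 0.4666 = 2.1432
Σp_Greeᵢ² = 0.22² + 0.58² + 0.02² + 0.18² = 0.0484 + 0.3364 + 0.0004 + 0.0324 = 0.4176
B_Gree = 1 / 0.4176 = 2.3946
Ranking by B (broadest → narrowest): Bullfrog (2.91) > Green Frog (2.39) > Pickerel Frog (2.14)

Bullfrog > Green Frog > Pickerel Frog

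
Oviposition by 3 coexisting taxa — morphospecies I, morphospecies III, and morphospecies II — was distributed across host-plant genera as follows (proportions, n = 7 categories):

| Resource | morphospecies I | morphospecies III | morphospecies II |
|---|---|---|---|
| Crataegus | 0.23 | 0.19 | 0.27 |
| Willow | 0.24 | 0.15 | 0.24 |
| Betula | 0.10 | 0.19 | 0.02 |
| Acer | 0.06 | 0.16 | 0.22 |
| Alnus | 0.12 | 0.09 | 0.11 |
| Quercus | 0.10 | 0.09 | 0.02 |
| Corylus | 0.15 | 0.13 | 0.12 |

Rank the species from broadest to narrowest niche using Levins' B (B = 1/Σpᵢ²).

Σp_Iᵢ² = 0.23² + 0.24² + 0.10² + 0.06² + 0.12² + 0.10² + 0.15² = 0.0529 + 0.0576 + 0.0100 + 0.0036 + 0.0144 + 0.0100 + 0.0225 = 0.1710
B_I = 1 / 0.1710 = 5.8480
Σp_IIIᵢ² = 0.19² + 0.15² + 0.19² + 0.16² + 0.09² + 0.09² + 0.13² = 0.0361 + 0.0225 + 0.0361 + 0.0256 + 0.0081 + 0.0081 + 0.0169 = 0.1534
B_III = 1 / 0.1534 = 6.5189
Σp_IIᵢ² = 0.27² + 0.24² + 0.02² + 0.22² + 0.11² + 0.02² + 0.12² = 0.0729 + 0.0576 + 0.0004 + 0.0484 + 0.0121 + 0.0004 + 0.0144 = 0.2062
B_II = 1 / 0.2062 = 4.8497
Ranking by B (broadest → narrowest): morphospecies III (6.52) > morphospecies I (5.85) > morphospecies II (4.85)

morphospecies III > morphospecies I > morphospecies II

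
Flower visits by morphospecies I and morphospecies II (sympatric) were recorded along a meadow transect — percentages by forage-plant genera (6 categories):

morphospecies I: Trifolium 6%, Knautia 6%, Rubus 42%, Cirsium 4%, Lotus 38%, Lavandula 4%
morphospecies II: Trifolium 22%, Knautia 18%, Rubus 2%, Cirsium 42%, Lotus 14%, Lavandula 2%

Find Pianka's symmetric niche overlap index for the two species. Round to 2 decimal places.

Convert percentages to proportions (divide by 100).
Σ p₁ᵢp₂ᵢ = 0.0132 + 0.0108 + 0.0084 + 0.0168 + 0.0532 + 0.0008 = 0.1032
Σp_1ᵢ² = 0.06² + 0.06² + 0.42² + 0.04² + 0.38² + 0.04² = 0.0036 + 0.0036 + 0.1764 + 0.0016 + 0.1444 + 0.0016 = 0.3312
Σp_2ᵢ² = 0.22² + 0.18² + 0.02² + 0.42² + 0.14² + 0.02² = 0.0484 + 0.0324 + 0.0004 + 0.1764 + 0.0196 + 0.0004 = 0.2776
O = 0.1032 / √(0.3312 × 0.2776) = 0.1032 / 0.30322 = 0.3403

0.34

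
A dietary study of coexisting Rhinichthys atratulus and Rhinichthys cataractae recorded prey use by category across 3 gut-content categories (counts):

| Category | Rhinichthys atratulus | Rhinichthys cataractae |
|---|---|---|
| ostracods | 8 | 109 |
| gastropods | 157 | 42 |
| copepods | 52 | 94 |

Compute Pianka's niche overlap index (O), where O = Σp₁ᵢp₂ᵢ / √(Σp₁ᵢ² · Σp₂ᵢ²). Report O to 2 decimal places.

Proportions for Rhinichthys atratulus (n=217): 8/217=0.0369, 157/217=0.7235, 52/217=0.2396
Proportions for Rhinichthys cataractae (n=245): 109/245=0.4449, 42/245=0.1714, 94/245=0.3837
Σ p₁ᵢp₂ᵢ = 0.016417 + 0.124008 + 0.091935 = 0.232360
Σp_1ᵢ² = 0.0369² + 0.7235² + 0.2396² = 0.001362 + 0.523452 + 0.057408 = 0.582222
Σp_2ᵢ² = 0.4449² + 0.1714² + 0.3837² = 0.197936 + 0.029378 + 0.147226 = 0.374540
O = 0.232360 / √(0.582222 × 0.374540) = 0.232360 / 0.4669748 = 0.4976

0.50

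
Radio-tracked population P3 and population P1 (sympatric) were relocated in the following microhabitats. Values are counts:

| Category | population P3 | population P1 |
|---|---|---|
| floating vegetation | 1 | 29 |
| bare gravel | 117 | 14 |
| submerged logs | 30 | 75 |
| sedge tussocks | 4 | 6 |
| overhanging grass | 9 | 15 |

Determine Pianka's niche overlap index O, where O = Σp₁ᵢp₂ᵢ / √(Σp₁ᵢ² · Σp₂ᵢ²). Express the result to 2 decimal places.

Proportions for population P3 (n=161): 1/161=0.0062, 117/161=0.7267, 30/161=0.1863, 4/161=0.0248, 9/161=0.0559
Proportions for population P1 (n=139): 29/139=0.2086, 14/139=0.1007, 75/139=0.5396, 6/139=0.0432, 15/139=0.1079
Σ p₁ᵢp₂ᵢ = 0.001293 + 0.073179 + 0.100527 + 0.001071 + 0.006032 = 0.182102
Σp_1ᵢ² = 0.0062² + 0.7267² + 0.1863² + 0.0248² + 0.0559² = 0.000038 + 0.528093 + 0.034708 + 0.000615 + 0.003125 = 0.566579
Σp_2ᵢ² = 0.2086² + 0.1007² + 0.5396² + 0.0432² + 0.1079² = 0.043514 + 0.010140 + 0.291168 + 0.001866 + 0.011642 = 0.358330
O = 0.182102 / √(0.566579 × 0.358330) = 0.182102 / 0.4505799 = 0.4042

0.40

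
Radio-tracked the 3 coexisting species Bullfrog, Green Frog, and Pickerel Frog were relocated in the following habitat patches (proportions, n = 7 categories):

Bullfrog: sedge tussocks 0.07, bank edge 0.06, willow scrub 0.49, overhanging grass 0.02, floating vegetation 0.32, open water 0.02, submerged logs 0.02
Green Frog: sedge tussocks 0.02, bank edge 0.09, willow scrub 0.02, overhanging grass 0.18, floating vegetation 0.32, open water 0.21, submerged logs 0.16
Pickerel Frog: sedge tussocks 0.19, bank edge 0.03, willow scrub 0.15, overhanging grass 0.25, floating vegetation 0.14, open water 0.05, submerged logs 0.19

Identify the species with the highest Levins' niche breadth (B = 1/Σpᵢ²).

Σp_Bullᵢ² = 0.07² + 0.06² + 0.49² + 0.02² + 0.32² + 0.02² + 0.02² = 0.0049 + 0.0036 + 0.2401 + 0.0004 + 0.1024 + 0.0004 + 0.0004 = 0.3522
B_Bull = 1 / 0.3522 = 2.8393
Σp_Greeᵢ² = 0.02² + 0.09² + 0.02² + 0.18² + 0.32² + 0.21² + 0.16² = 0.0004 + 0.0081 + 0.0004 + 0.0324 + 0.1024 + 0.0441 + 0.0256 = 0.2134
B_Gree = 1 / 0.2134 = 4.6860
Σp_Pickᵢ² = 0.19² + 0.03² + 0.15² + 0.25² + 0.14² + 0.05² + 0.19² = 0.0361 + 0.0009 + 0.0225 + 0.0625 + 0.0196 + 0.0025 + 0.0361 = 0.1802
B_Pick = 1 / 0.1802 = 5.5494
Highest B → broadest niche (most generalist): Pickerel Frog (B = 5.55).

Pickerel Frog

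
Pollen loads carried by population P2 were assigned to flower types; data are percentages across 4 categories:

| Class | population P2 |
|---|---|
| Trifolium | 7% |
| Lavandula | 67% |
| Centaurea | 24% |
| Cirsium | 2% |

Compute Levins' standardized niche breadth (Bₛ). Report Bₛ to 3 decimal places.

0.318

Convert percentages to proportions (divide by 100).
Σpᵢ² = 0.07² + 0.67² + 0.24² + 0.02² = 0.0049 + 0.4489 + 0.0576 + 0.0004 = 0.5118
B = 1 / 0.5118 = 1.95389
Bₛ = (B − 1)/(n − 1) = (1.95389 − 1)/(4 − 1) = 0.95389/3 = 0.31796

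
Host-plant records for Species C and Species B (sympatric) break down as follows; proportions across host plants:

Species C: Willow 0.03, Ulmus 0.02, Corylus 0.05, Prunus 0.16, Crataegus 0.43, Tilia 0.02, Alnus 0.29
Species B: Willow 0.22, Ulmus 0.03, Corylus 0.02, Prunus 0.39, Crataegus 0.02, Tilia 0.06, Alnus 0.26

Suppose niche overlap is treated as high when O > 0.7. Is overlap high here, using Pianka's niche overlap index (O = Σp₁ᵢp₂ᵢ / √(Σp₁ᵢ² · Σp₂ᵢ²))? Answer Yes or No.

No

Σ p₁ᵢp₂ᵢ = 0.0066 + 0.0006 + 0.0010 + 0.0624 + 0.0086 + 0.0012 + 0.0754 = 0.1558
Σp_1ᵢ² = 0.03² + 0.02² + 0.05² + 0.16² + 0.43² + 0.02² + 0.29² = 0.0009 + 0.0004 + 0.0025 + 0.0256 + 0.1849 + 0.0004 + 0.0841 = 0.2988
Σp_2ᵢ² = 0.22² + 0.03² + 0.02² + 0.39² + 0.02² + 0.06² + 0.26² = 0.0484 + 0.0009 + 0.0004 + 0.1521 + 0.0004 + 0.0036 + 0.0676 = 0.2734
O = 0.1558 / √(0.2988 × 0.2734) = 0.1558 / 0.28582 = 0.5451
O = 0.5451 < 0.7 → No.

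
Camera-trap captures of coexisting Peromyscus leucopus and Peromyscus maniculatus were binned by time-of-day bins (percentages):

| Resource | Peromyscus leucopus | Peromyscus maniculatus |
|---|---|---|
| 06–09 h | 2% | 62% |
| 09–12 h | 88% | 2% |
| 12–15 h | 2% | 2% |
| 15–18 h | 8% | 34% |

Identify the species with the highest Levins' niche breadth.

Convert percentages to proportions (divide by 100).
Σp_leucᵢ² = 0.02² + 0.88² + 0.02² + 0.08² = 0.0004 + 0.7744 + 0.0004 + 0.0064 = 0.7816
B_leuc = 1 / 0.7816 = 1.2794
Σp_maniᵢ² = 0.62² + 0.02² + 0.02² + 0.34² = 0.3844 + 0.0004 + 0.0004 + 0.1156 = 0.5008
B_mani = 1 / 0.5008 = 1.9968
Highest B → broadest niche (most generalist): Peromyscus maniculatus (B = 2.00).

Peromyscus maniculatus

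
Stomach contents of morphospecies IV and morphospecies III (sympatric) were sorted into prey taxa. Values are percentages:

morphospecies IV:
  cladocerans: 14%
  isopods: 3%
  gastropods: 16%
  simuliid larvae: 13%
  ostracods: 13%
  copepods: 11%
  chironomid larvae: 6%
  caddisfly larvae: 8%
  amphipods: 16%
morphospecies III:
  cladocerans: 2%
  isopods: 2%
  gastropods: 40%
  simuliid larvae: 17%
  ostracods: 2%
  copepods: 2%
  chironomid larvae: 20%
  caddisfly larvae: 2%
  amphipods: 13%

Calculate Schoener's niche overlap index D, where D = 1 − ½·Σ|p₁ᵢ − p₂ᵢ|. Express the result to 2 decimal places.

0.58

Convert percentages to proportions (divide by 100).
Σ|p₁ᵢ − p₂ᵢ| = 0.12 + 0.01 + 0.24 + 0.04 + 0.11 + 0.09 + 0.14 + 0.06 + 0.03 = 0.84
D = 1 − ½ × 0.84 = 1 − 0.420 = 0.5800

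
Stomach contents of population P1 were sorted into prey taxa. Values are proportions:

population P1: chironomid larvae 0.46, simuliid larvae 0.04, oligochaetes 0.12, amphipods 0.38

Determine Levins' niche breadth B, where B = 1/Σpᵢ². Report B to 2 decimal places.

Σpᵢ² = 0.46² + 0.04² + 0.12² + 0.38² = 0.2116 + 0.0016 + 0.0144 + 0.1444 = 0.3720
B = 1 / 0.3720 = 2.6882

2.69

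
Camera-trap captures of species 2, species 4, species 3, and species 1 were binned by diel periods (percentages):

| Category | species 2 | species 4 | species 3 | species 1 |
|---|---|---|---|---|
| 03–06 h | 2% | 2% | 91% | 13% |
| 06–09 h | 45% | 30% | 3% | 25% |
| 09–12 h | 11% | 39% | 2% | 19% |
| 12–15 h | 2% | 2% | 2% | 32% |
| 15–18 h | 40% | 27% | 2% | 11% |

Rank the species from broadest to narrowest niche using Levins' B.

species 1 > species 4 > species 2 > species 3

Convert percentages to proportions (divide by 100).
Σp_2ᵢ² = 0.02² + 0.45² + 0.11² + 0.02² + 0.40² = 0.0004 + 0.2025 + 0.0121 + 0.0004 + 0.1600 = 0.3754
B_2 = 1 / 0.3754 = 2.6638
Σp_4ᵢ² = 0.02² + 0.30² + 0.39² + 0.02² + 0.27² = 0.0004 + 0.0900 + 0.1521 + 0.0004 + 0.0729 = 0.3158
B_4 = 1 / 0.3158 = 3.1666
Σp_3ᵢ² = 0.91² + 0.03² + 0.02² + 0.02² + 0.02² = 0.8281 + 0.0009 + 0.0004 + 0.0004 + 0.0004 = 0.8302
B_3 = 1 / 0.8302 = 1.2045
Σp_1ᵢ² = 0.13² + 0.25² + 0.19² + 0.32² + 0.11² = 0.0169 + 0.0625 + 0.0361 + 0.1024 + 0.0121 = 0.2300
B_1 = 1 / 0.2300 = 4.3478
Ranking by B (broadest → narrowest): species 1 (4.35) > species 4 (3.17) > species 2 (2.66) > species 3 (1.20)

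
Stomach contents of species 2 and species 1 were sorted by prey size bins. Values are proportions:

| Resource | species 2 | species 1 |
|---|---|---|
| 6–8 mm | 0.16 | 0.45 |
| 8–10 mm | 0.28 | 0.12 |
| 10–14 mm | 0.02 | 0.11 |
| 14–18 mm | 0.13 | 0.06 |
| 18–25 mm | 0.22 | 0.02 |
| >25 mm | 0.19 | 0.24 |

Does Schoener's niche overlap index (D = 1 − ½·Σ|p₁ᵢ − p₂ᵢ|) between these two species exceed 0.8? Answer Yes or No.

No

Σ|p₁ᵢ − p₂ᵢ| = 0.29 + 0.16 + 0.09 + 0.07 + 0.20 + 0.05 = 0.86
D = 1 − ½ × 0.86 = 1 − 0.430 = 0.5700
D = 0.5700 < 0.8 → No.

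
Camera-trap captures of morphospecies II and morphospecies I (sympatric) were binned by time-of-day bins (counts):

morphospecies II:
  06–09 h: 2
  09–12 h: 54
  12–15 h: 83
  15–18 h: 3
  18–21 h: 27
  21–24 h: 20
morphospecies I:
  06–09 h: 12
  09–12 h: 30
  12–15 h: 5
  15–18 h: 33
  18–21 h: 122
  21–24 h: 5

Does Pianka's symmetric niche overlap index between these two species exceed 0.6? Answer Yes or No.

Proportions for morphospecies II (n=189): 2/189=0.0106, 54/189=0.2857, 83/189=0.4392, 3/189=0.0159, 27/189=0.1429, 20/189=0.1058
Proportions for morphospecies I (n=207): 12/207=0.0580, 30/207=0.1449, 5/207=0.0242, 33/207=0.1594, 122/207=0.5894, 5/207=0.0242
Σ p₁ᵢp₂ᵢ = 0.000615 + 0.041398 + 0.010629 + 0.002534 + 0.084225 + 0.002560 = 0.141961
Σp_1ᵢ² = 0.0106² + 0.2857² + 0.4392² + 0.0159² + 0.1429² + 0.1058² = 0.000112 + 0.081624 + 0.192897 + 0.000253 + 0.020420 + 0.011194 = 0.306500
Σp_2ᵢ² = 0.0580² + 0.1449² + 0.0242² + 0.1594² + 0.5894² + 0.0242² = 0.003364 + 0.020996 + 0.000586 + 0.025408 + 0.347392 + 0.000586 = 0.398332
O = 0.141961 / √(0.306500 × 0.398332) = 0.141961 / 0.3494120 = 0.4063
O = 0.4063 < 0.6 → No.

No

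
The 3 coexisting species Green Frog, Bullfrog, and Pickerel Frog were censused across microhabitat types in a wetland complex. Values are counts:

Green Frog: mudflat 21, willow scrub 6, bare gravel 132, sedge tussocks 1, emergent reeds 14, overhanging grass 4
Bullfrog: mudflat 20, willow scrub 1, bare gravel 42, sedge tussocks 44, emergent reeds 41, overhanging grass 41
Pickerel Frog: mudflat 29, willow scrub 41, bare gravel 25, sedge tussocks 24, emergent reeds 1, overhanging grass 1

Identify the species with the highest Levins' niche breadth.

Bullfrog

Proportions for Green Frog (n=178): 21/178=0.1180, 6/178=0.0337, 132/178=0.7416, 1/178=0.0056, 14/178=0.0787, 4/178=0.0225
Proportions for Bullfrog (n=189): 20/189=0.1058, 1/189=0.0053, 42/189=0.2222, 44/189=0.2328, 41/189=0.2169, 41/189=0.2169
Proportions for Pickerel Frog (n=121): 29/121=0.2397, 41/121=0.3388, 25/121=0.2066, 24/121=0.1983, 1/121=0.0083, 1/121=0.0083
Σp_Greeᵢ² = 0.1180² + 0.0337² + 0.7416² + 0.0056² + 0.0787² + 0.0225² = 0.013924 + 0.001136 + 0.549971 + 0.000031 + 0.006194 + 0.000506 = 0.571762
B_Gree = 1 / 0.571762 = 1.7490
Σp_Bullᵢ² = 0.1058² + 0.0053² + 0.2222² + 0.2328² + 0.2169² + 0.2169² = 0.011194 + 0.000028 + 0.049373 + 0.054196 + 0.047046 + 0.047046 = 0.208883
B_Bull = 1 / 0.208883 = 4.7874
Σp_Pickᵢ² = 0.2397² + 0.3388² + 0.2066² + 0.1983² + 0.0083² + 0.0083² = 0.057456 + 0.114785 + 0.042684 + 0.039323 + 0.000069 + 0.000069 = 0.254386
B_Pick = 1 / 0.254386 = 3.9310
Highest B → broadest niche (most generalist): Bullfrog (B = 4.79).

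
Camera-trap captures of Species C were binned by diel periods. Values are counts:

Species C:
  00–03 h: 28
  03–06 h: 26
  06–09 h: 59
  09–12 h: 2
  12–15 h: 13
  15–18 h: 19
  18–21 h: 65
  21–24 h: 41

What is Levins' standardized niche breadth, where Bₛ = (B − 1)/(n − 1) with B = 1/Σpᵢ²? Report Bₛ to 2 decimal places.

Proportions for Species C (n=253): 28/253=0.1107, 26/253=0.1028, 59/253=0.2332, 2/253=0.0079, 13/253=0.0514, 19/253=0.0751, 65/253=0.2569, 41/253=0.1621
Σpᵢ² = 0.1107² + 0.1028² + 0.2332² + 0.0079² + 0.0514² + 0.0751² + 0.2569² + 0.1621² = 0.012254 + 0.010568 + 0.054382 + 0.000062 + 0.002642 + 0.005640 + 0.065998 + 0.026276 = 0.177822
B = 1 / 0.177822 = 5.6236
Bₛ = (B − 1)/(n − 1) = (5.6236 − 1)/(8 − 1) = 4.6236/7 = 0.6605

0.66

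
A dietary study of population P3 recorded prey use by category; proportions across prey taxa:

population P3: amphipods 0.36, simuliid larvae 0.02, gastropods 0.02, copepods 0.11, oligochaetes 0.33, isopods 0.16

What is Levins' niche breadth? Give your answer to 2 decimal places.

Σpᵢ² = 0.36² + 0.02² + 0.02² + 0.11² + 0.33² + 0.16² = 0.1296 + 0.0004 + 0.0004 + 0.0121 + 0.1089 + 0.0256 = 0.2770
B = 1 / 0.2770 = 3.6101

3.61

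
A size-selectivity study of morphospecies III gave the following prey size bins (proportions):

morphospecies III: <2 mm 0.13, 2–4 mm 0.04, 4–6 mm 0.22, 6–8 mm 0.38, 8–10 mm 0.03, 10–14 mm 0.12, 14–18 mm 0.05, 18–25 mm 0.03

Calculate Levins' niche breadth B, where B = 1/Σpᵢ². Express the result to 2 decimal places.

Σpᵢ² = 0.13² + 0.04² + 0.22² + 0.38² + 0.03² + 0.12² + 0.05² + 0.03² = 0.0169 + 0.0016 + 0.0484 + 0.1444 + 0.0009 + 0.0144 + 0.0025 + 0.0009 = 0.2300
B = 1 / 0.2300 = 4.3478

4.35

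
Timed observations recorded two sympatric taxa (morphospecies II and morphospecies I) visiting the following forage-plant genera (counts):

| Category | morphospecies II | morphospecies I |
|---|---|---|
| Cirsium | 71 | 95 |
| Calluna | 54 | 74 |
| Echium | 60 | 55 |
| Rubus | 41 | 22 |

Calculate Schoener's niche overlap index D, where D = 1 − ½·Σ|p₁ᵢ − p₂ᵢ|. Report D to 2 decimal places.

Proportions for morphospecies II (n=226): 71/226=0.3142, 54/226=0.2389, 60/226=0.2655, 41/226=0.1814
Proportions for morphospecies I (n=246): 95/246=0.3862, 74/246=0.3008, 55/246=0.2236, 22/246=0.0894
Σ|p₁ᵢ − p₂ᵢ| = 0.0720 + 0.0619 + 0.0419 + 0.0920 = 0.2678
D = 1 − ½ × 0.2678 = 1 − 0.13390 = 0.86610

0.87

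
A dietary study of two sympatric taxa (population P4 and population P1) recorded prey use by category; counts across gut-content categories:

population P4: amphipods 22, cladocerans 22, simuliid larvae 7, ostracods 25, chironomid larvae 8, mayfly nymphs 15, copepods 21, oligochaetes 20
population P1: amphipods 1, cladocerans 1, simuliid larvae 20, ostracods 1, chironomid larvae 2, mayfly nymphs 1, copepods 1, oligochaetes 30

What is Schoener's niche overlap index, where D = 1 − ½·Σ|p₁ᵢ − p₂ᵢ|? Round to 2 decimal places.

0.32

Proportions for population P4 (n=140): 22/140=0.1571, 22/140=0.1571, 7/140=0.0500, 25/140=0.1786, 8/140=0.0571, 15/140=0.1071, 21/140=0.1500, 20/140=0.1429
Proportions for population P1 (n=57): 1/57=0.0175, 1/57=0.0175, 20/57=0.3509, 1/57=0.0175, 2/57=0.0351, 1/57=0.0175, 1/57=0.0175, 30/57=0.5263
Σ|p₁ᵢ − p₂ᵢ| = 0.1396 + 0.1396 + 0.3009 + 0.1611 + 0.0220 + 0.0896 + 0.1325 + 0.3834 = 1.3687
D = 1 − ½ × 1.3687 = 1 − 0.68435 = 0.31565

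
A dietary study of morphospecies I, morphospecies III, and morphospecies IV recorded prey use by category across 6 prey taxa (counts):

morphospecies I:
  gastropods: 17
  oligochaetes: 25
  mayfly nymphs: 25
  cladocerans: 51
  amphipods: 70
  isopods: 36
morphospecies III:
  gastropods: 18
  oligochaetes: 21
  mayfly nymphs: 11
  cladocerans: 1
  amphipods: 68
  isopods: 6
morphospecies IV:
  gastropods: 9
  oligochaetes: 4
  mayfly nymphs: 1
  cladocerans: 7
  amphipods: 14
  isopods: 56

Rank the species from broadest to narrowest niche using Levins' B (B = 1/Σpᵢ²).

morphospecies I > morphospecies III > morphospecies IV

Proportions for morphospecies I (n=224): 17/224=0.0759, 25/224=0.1116, 25/224=0.1116, 51/224=0.2277, 70/224=0.3125, 36/224=0.1607
Proportions for morphospecies III (n=125): 18/125=0.1440, 21/125=0.1680, 11/125=0.0880, 1/125=0.0080, 68/125=0.5440, 6/125=0.0480
Proportions for morphospecies IV (n=91): 9/91=0.0989, 4/91=0.0440, 1/91=0.0110, 7/91=0.0769, 14/91=0.1538, 56/91=0.6154
Σp_Iᵢ² = 0.0759² + 0.1116² + 0.1116² + 0.2277² + 0.3125² + 0.1607² = 0.005761 + 0.012455 + 0.012455 + 0.051847 + 0.097656 + 0.025824 = 0.205998
B_I = 1 / 0.205998 = 4.8544
Σp_IIIᵢ² = 0.1440² + 0.1680² + 0.0880² + 0.0080² + 0.5440² + 0.0480² = 0.020736 + 0.028224 + 0.007744 + 0.000064 + 0.295936 + 0.002304 = 0.355008
B_III = 1 / 0.355008 = 2.8168
Σp_IVᵢ² = 0.0989² + 0.0440² + 0.0110² + 0.0769² + 0.1538² + 0.6154² = 0.009781 + 0.001936 + 0.000121 + 0.005914 + 0.023654 + 0.378717 = 0.420123
B_IV = 1 / 0.420123 = 2.3803
Ranking by B (broadest → narrowest): morphospecies I (4.85) > morphospecies III (2.82) > morphospecies IV (2.38)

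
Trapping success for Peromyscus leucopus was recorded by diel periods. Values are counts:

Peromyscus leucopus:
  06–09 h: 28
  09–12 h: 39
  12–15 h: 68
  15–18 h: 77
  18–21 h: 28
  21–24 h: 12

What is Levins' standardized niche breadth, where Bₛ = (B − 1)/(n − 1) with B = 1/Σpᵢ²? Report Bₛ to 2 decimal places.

Proportions for Peromyscus leucopus (n=252): 28/252=0.1111, 39/252=0.1548, 68/252=0.2698, 77/252=0.3056, 28/252=0.1111, 12/252=0.0476
Σpᵢ² = 0.1111² + 0.1548² + 0.2698² + 0.3056² + 0.1111² + 0.0476² = 0.012343 + 0.023963 + 0.072792 + 0.093391 + 0.012343 + 0.002266 = 0.217098
B = 1 / 0.217098 = 4.6062
Bₛ = (B − 1)/(n − 1) = (4.6062 − 1)/(6 − 1) = 3.6062/5 = 0.7212

0.72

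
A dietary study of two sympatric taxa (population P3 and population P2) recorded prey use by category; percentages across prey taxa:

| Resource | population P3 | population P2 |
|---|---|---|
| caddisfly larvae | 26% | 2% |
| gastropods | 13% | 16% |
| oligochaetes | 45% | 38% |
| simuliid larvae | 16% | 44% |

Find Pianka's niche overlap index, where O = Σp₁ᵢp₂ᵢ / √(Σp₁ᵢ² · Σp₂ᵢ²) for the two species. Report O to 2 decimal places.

Convert percentages to proportions (divide by 100).
Σ p₁ᵢp₂ᵢ = 0.0052 + 0.0208 + 0.1710 + 0.0704 = 0.2674
Σp_1ᵢ² = 0.26² + 0.13² + 0.45² + 0.16² = 0.0676 + 0.0169 + 0.2025 + 0.0256 = 0.3126
Σp_2ᵢ² = 0.02² + 0.16² + 0.38² + 0.44² = 0.0004 + 0.0256 + 0.1444 + 0.1936 = 0.3640
O = 0.2674 / √(0.3126 × 0.3640) = 0.2674 / 0.33732 = 0.7927

0.79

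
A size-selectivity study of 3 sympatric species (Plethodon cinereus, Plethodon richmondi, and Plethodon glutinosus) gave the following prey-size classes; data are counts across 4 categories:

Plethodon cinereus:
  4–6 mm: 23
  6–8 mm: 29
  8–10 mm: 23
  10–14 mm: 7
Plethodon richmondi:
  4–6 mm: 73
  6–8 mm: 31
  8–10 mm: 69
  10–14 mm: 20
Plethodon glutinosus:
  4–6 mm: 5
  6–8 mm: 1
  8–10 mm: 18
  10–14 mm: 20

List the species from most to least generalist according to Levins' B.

Plethodon cinereus > Plethodon richmondi > Plethodon glutinosus

Proportions for Plethodon cinereus (n=82): 23/82=0.2805, 29/82=0.3537, 23/82=0.2805, 7/82=0.0854
Proportions for Plethodon richmondi (n=193): 73/193=0.3782, 31/193=0.1606, 69/193=0.3575, 20/193=0.1036
Proportions for Plethodon glutinosus (n=44): 5/44=0.1136, 1/44=0.0227, 18/44=0.4091, 20/44=0.4545
Σp_cineᵢ² = 0.2805² + 0.3537² + 0.2805² + 0.0854² = 0.078680 + 0.125104 + 0.078680 + 0.007293 = 0.289757
B_cine = 1 / 0.289757 = 3.4512
Σp_richᵢ² = 0.3782² + 0.1606² + 0.3575² + 0.1036² = 0.143035 + 0.025792 + 0.127806 + 0.010733 = 0.307366
B_rich = 1 / 0.307366 = 3.2535
Σp_glutᵢ² = 0.1136² + 0.0227² + 0.4091² + 0.4545² = 0.012905 + 0.000515 + 0.167363 + 0.206570 = 0.387353
B_glut = 1 / 0.387353 = 2.5816
Ranking by B (broadest → narrowest): Plethodon cinereus (3.45) > Plethodon richmondi (3.25) > Plethodon glutinosus (2.58)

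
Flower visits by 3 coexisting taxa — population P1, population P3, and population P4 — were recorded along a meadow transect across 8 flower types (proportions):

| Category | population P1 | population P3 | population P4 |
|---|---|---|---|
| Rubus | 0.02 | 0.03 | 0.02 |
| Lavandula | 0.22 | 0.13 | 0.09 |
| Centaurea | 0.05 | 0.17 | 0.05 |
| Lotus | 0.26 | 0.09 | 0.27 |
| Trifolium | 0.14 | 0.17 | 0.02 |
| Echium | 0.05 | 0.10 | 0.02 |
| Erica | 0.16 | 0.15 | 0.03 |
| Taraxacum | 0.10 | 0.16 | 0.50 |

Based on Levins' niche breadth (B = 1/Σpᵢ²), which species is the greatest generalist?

Σp_P1ᵢ² = 0.02² + 0.22² + 0.05² + 0.26² + 0.14² + 0.05² + 0.16² + 0.10² = 0.0004 + 0.0484 + 0.0025 + 0.0676 + 0.0196 + 0.0025 + 0.0256 + 0.0100 = 0.1766
B_P1 = 1 / 0.1766 = 5.6625
Σp_P3ᵢ² = 0.03² + 0.13² + 0.17² + 0.09² + 0.17² + 0.10² + 0.15² + 0.16² = 0.0009 + 0.0169 + 0.0289 + 0.0081 + 0.0289 + 0.0100 + 0.0225 + 0.0256 = 0.1418
B_P3 = 1 / 0.1418 = 7.0522
Σp_P4ᵢ² = 0.02² + 0.09² + 0.05² + 0.27² + 0.02² + 0.02² + 0.03² + 0.50² = 0.0004 + 0.0081 + 0.0025 + 0.0729 + 0.0004 + 0.0004 + 0.0009 + 0.2500 = 0.3356
B_P4 = 1 / 0.3356 = 2.9797
Highest B → broadest niche (most generalist): population P3 (B = 7.05).

population P3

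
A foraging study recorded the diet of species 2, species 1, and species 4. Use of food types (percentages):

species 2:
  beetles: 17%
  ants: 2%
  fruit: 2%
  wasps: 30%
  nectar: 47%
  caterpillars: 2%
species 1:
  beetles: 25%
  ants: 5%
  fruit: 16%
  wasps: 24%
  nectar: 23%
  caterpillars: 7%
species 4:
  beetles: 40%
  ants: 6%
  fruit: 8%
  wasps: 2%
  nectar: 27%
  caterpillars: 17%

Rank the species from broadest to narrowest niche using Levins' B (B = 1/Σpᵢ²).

species 1 > species 4 > species 2

Convert percentages to proportions (divide by 100).
Σp_2ᵢ² = 0.17² + 0.02² + 0.02² + 0.30² + 0.47² + 0.02² = 0.0289 + 0.0004 + 0.0004 + 0.0900 + 0.2209 + 0.0004 = 0.3410
B_2 = 1 / 0.3410 = 2.9326
Σp_1ᵢ² = 0.25² + 0.05² + 0.16² + 0.24² + 0.23² + 0.07² = 0.0625 + 0.0025 + 0.0256 + 0.0576 + 0.0529 + 0.0049 = 0.2060
B_1 = 1 / 0.2060 = 4.8544
Σp_4ᵢ² = 0.40² + 0.06² + 0.08² + 0.02² + 0.27² + 0.17² = 0.1600 + 0.0036 + 0.0064 + 0.0004 + 0.0729 + 0.0289 = 0.2722
B_4 = 1 / 0.2722 = 3.6738
Ranking by B (broadest → narrowest): species 1 (4.85) > species 4 (3.67) > species 2 (2.93)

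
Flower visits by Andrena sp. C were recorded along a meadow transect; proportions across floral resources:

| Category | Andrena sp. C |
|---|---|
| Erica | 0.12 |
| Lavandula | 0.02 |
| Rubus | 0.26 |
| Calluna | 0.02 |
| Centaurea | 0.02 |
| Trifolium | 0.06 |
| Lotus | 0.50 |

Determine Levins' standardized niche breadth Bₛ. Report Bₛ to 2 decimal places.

0.33

Σpᵢ² = 0.12² + 0.02² + 0.26² + 0.02² + 0.02² + 0.06² + 0.50² = 0.0144 + 0.0004 + 0.0676 + 0.0004 + 0.0004 + 0.0036 + 0.2500 = 0.3368
B = 1 / 0.3368 = 2.9691
Bₛ = (B − 1)/(n − 1) = (2.9691 − 1)/(7 − 1) = 1.9691/6 = 0.3282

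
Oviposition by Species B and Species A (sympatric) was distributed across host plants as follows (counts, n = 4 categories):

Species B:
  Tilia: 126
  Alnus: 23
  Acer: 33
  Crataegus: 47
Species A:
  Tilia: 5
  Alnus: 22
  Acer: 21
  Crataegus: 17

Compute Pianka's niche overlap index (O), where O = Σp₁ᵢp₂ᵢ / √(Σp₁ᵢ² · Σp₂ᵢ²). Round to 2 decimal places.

0.53

Proportions for Species B (n=229): 126/229=0.5502, 23/229=0.1004, 33/229=0.1441, 47/229=0.2052
Proportions for Species A (n=65): 5/65=0.0769, 22/65=0.3385, 21/65=0.3231, 17/65=0.2615
Σ p₁ᵢp₂ᵢ = 0.042310 + 0.033985 + 0.046559 + 0.053660 = 0.176514
Σp_1ᵢ² = 0.5502² + 0.1004² + 0.1441² + 0.2052² = 0.302720 + 0.010080 + 0.020765 + 0.042107 = 0.375672
Σp_2ᵢ² = 0.0769² + 0.3385² + 0.3231² + 0.2615² = 0.005914 + 0.114582 + 0.104394 + 0.068382 = 0.293272
O = 0.176514 / √(0.375672 × 0.293272) = 0.176514 / 0.3319248 = 0.5318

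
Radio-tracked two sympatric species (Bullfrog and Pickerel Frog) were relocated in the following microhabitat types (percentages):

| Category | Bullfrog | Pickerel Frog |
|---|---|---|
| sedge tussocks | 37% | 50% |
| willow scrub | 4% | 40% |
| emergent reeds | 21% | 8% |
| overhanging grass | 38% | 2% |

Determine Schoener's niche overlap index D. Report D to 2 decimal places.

Convert percentages to proportions (divide by 100).
Σ|p₁ᵢ − p₂ᵢ| = 0.13 + 0.36 + 0.13 + 0.36 = 0.98
D = 1 − ½ × 0.98 = 1 − 0.490 = 0.5100

0.51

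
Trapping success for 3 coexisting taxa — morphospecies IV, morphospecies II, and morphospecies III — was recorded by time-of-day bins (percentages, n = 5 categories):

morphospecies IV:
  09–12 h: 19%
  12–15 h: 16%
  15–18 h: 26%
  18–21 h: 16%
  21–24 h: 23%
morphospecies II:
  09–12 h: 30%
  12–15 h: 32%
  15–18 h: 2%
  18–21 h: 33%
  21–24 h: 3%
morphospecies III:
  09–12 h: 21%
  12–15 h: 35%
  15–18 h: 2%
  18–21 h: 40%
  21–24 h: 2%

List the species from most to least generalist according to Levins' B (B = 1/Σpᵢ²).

Convert percentages to proportions (divide by 100).
Σp_IVᵢ² = 0.19² + 0.16² + 0.26² + 0.16² + 0.23² = 0.0361 + 0.0256 + 0.0676 + 0.0256 + 0.0529 = 0.2078
B_IV = 1 / 0.2078 = 4.8123
Σp_IIᵢ² = 0.30² + 0.32² + 0.02² + 0.33² + 0.03² = 0.0900 + 0.1024 + 0.0004 + 0.1089 + 0.0009 = 0.3026
B_II = 1 / 0.3026 = 3.3047
Σp_IIIᵢ² = 0.21² + 0.35² + 0.02² + 0.40² + 0.02² = 0.0441 + 0.1225 + 0.0004 + 0.1600 + 0.0004 = 0.3274
B_III = 1 / 0.3274 = 3.0544
Ranking by B (broadest → narrowest): morphospecies IV (4.81) > morphospecies II (3.30) > morphospecies III (3.05)

morphospecies IV > morphospecies II > morphospecies III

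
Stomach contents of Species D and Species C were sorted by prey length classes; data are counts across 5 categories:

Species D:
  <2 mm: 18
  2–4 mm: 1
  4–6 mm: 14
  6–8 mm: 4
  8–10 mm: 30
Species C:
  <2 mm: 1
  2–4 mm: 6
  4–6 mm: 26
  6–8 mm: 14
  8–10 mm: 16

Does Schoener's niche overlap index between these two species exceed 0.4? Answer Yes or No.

Proportions for Species D (n=67): 18/67=0.2687, 1/67=0.0149, 14/67=0.2090, 4/67=0.0597, 30/67=0.4478
Proportions for Species C (n=63): 1/63=0.0159, 6/63=0.0952, 26/63=0.4127, 14/63=0.2222, 16/63=0.2540
Σ|p₁ᵢ − p₂ᵢ| = 0.2528 + 0.0803 + 0.2037 + 0.1625 + 0.1938 = 0.8931
D = 1 − ½ × 0.8931 = 1 − 0.44655 = 0.55345
D = 0.55345 > 0.4 → Yes.

Yes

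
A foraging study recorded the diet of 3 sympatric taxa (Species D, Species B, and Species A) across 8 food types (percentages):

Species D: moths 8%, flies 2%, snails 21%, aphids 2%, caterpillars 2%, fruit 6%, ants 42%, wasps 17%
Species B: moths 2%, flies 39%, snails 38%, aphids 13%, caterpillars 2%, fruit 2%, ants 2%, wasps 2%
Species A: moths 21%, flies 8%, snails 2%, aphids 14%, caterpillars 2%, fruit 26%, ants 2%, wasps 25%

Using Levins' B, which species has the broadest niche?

Species A

Convert percentages to proportions (divide by 100).
Σp_Dᵢ² = 0.08² + 0.02² + 0.21² + 0.02² + 0.02² + 0.06² + 0.42² + 0.17² = 0.0064 + 0.0004 + 0.0441 + 0.0004 + 0.0004 + 0.0036 + 0.1764 + 0.0289 = 0.2606
B_D = 1 / 0.2606 = 3.8373
Σp_Bᵢ² = 0.02² + 0.39² + 0.38² + 0.13² + 0.02² + 0.02² + 0.02² + 0.02² = 0.0004 + 0.1521 + 0.1444 + 0.0169 + 0.0004 + 0.0004 + 0.0004 + 0.0004 = 0.3154
B_B = 1 / 0.3154 = 3.1706
Σp_Aᵢ² = 0.21² + 0.08² + 0.02² + 0.14² + 0.02² + 0.26² + 0.02² + 0.25² = 0.0441 + 0.0064 + 0.0004 + 0.0196 + 0.0004 + 0.0676 + 0.0004 + 0.0625 = 0.2014
B_A = 1 / 0.2014 = 4.9652
Highest B → broadest niche (most generalist): Species A (B = 4.97).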